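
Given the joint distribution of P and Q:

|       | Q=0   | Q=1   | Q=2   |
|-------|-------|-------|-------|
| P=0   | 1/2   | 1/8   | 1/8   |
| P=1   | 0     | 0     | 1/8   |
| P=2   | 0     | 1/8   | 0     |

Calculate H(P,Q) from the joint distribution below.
H(P,Q) = -Σ P(P,Q) log₂ P(P,Q), summed over the non-zero cells:
H(P,Q) = -[(1/2)·log₂(1/2) + (1/8)·log₂(1/8) + (1/8)·log₂(1/8) + (1/8)·log₂(1/8) + (1/8)·log₂(1/8)]
  = 0.5000 + 0.3750 + 0.3750 + 0.3750 + 0.3750
  = 2.0000 bits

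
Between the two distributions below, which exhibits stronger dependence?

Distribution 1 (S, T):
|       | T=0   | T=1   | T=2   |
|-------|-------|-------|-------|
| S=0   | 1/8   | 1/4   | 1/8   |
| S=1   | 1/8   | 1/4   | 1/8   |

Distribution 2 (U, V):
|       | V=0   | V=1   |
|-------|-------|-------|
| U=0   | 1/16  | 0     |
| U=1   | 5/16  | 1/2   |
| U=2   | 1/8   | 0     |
Distribution 1 (S, T):
Marginal P(S) (row sums):
  P(S=0) = 1/8 + 1/4 + 1/8 = 1/2
  P(S=1) = 1/8 + 1/4 + 1/8 = 1/2
Marginal P(T) (column sums):
  P(T=0) = 1/8 + 1/8 = 1/4
  P(T=1) = 1/4 + 1/4 = 1/2
  P(T=2) = 1/8 + 1/8 = 1/4

H(S) = -[(1/2)·log₂(1/2) + (1/2)·log₂(1/2)]
  = 0.5000 + 0.5000
  = 1.0000 bits
H(T) = -[(1/4)·log₂(1/4) + (1/2)·log₂(1/2) + (1/4)·log₂(1/4)]
  = 0.5000 + 0.5000 + 0.5000
  = 1.5000 bits
H(S,T) = -[(1/8)·log₂(1/8) + (1/4)·log₂(1/4) + (1/8)·log₂(1/8) + (1/8)·log₂(1/8) + (1/4)·log₂(1/4) + (1/8)·log₂(1/8)]
  = 0.3750 + 0.5000 + 0.3750 + 0.3750 + 0.5000 + 0.3750
  = 2.5000 bits

I(S;T) = H(S) + H(T) - H(S,T)
  = 1.0000 + 1.5000 - 2.5000
  = 0.0000 bits

Distribution 2 (U, V):
Marginal P(U) (row sums):
  P(U=0) = 1/16 + 0 = 1/16
  P(U=1) = 5/16 + 1/2 = 13/16
  P(U=2) = 1/8 + 0 = 1/8
Marginal P(V) (column sums):
  P(V=0) = 1/16 + 5/16 + 1/8 = 1/2
  P(V=1) = 0 + 1/2 + 0 = 1/2

H(U) = -[(1/16)·log₂(1/16) + (13/16)·log₂(13/16) + (1/8)·log₂(1/8)]
  = 0.2500 + 0.2434 + 0.3750
  = 0.8684 bits
H(V) = -[(1/2)·log₂(1/2) + (1/2)·log₂(1/2)]
  = 0.5000 + 0.5000
  = 1.0000 bits
H(U,V) = -[(1/16)·log₂(1/16) + (5/16)·log₂(5/16) + (1/2)·log₂(1/2) + (1/8)·log₂(1/8)]
  = 0.2500 + 0.5244 + 0.5000 + 0.3750
  = 1.6494 bits

I(U;V) = H(U) + H(V) - H(U,V)
  = 0.8684 + 1.0000 - 1.6494
  = 0.2190 bits

I(U;V) = 0.2190 bits > I(S;T) = 0.0000 bits, so (U, V) has the higher mutual information (stronger dependence).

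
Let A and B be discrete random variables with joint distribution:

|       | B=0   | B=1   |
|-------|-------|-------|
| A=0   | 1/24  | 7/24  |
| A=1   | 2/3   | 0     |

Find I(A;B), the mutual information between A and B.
Marginal P(A) (row sums):
  P(A=0) = 1/24 + 7/24 = 1/3
  P(A=1) = 2/3 + 0 = 2/3
Marginal P(B) (column sums):
  P(B=0) = 1/24 + 2/3 = 17/24
  P(B=1) = 7/24 + 0 = 7/24

H(A) = -[(1/3)·log₂(1/3) + (2/3)·log₂(2/3)]
  = 0.5283 + 0.3900
  = 0.9183 bits
H(B) = -[(17/24)·log₂(17/24) + (7/24)·log₂(7/24)]
  = 0.3524 + 0.5185
  = 0.8709 bits
H(A,B) = -[(1/24)·log₂(1/24) + (7/24)·log₂(7/24) + (2/3)·log₂(2/3)]
  = 0.1910 + 0.5185 + 0.3900
  = 1.0995 bits

I(A;B) = H(A) + H(B) - H(A,B)
  = 0.9183 + 0.8709 - 1.0995
  = 0.6897 bits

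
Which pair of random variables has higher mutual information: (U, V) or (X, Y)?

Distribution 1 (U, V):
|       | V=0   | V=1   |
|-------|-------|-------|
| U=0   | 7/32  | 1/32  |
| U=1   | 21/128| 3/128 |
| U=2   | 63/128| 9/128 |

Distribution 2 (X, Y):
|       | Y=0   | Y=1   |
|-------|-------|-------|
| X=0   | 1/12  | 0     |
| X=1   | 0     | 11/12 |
Distribution 1 (U, V):
Marginal P(U) (row sums):
  P(U=0) = 7/32 + 1/32 = 1/4
  P(U=1) = 21/128 + 3/128 = 3/16
  P(U=2) = 63/128 + 9/128 = 9/16
Marginal P(V) (column sums):
  P(V=0) = 7/32 + 21/128 + 63/128 = 7/8
  P(V=1) = 1/32 + 3/128 + 9/128 = 1/8

H(U) = -[(1/4)·log₂(1/4) + (3/16)·log₂(3/16) + (9/16)·log₂(9/16)]
  = 0.5000 + 0.4528 + 0.4669
  = 1.4197 bits
H(V) = -[(7/8)·log₂(7/8) + (1/8)·log₂(1/8)]
  = 0.1686 + 0.3750
  = 0.5436 bits
H(U,V) = -[(7/32)·log₂(7/32) + (1/32)·log₂(1/32) + (21/128)·log₂(21/128) + (3/128)·log₂(3/128) + (63/128)·log₂(63/128) + (9/128)·log₂(9/128)]
  = 0.4796 + 0.1563 + 0.4278 + 0.1269 + 0.5034 + 0.2693
  = 1.9633 bits

I(U;V) = H(U) + H(V) - H(U,V)
  = 1.4197 + 0.5436 - 1.9633
  = 0.0000 bits

Distribution 2 (X, Y):
Marginal P(X) (row sums):
  P(X=0) = 1/12 + 0 = 1/12
  P(X=1) = 0 + 11/12 = 11/12
Marginal P(Y) (column sums):
  P(Y=0) = 1/12 + 0 = 1/12
  P(Y=1) = 0 + 11/12 = 11/12

H(X) = -[(1/12)·log₂(1/12) + (11/12)·log₂(11/12)]
  = 0.2987 + 0.1151
  = 0.4138 bits
H(Y) = -[(1/12)·log₂(1/12) + (11/12)·log₂(11/12)]
  = 0.2987 + 0.1151
  = 0.4138 bits
H(X,Y) = -[(1/12)·log₂(1/12) + (11/12)·log₂(11/12)]
  = 0.2987 + 0.1151
  = 0.4138 bits

I(X;Y) = H(X) + H(Y) - H(X,Y)
  = 0.4138 + 0.4138 - 0.4138
  = 0.4138 bits

I(X;Y) = 0.4138 bits > I(U;V) = 0.0000 bits, so (X, Y) has the higher mutual information (stronger dependence).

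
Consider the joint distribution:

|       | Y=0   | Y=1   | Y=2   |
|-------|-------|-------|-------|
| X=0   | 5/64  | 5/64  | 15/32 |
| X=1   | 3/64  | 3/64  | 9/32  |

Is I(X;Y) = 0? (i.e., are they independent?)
Marginal P(X) (row sums):
  P(X=0) = 5/64 + 5/64 + 15/32 = 5/8
  P(X=1) = 3/64 + 3/64 + 9/32 = 3/8
Marginal P(Y) (column sums):
  P(Y=0) = 5/64 + 3/64 = 1/8
  P(Y=1) = 5/64 + 3/64 = 1/8
  P(Y=2) = 15/32 + 9/32 = 3/4

X and Y are independent iff P(X=i,Y=j) = P(X=i)·P(Y=j) for every cell.
  P(X=0)·P(Y=0) = 5/8 × 1/8 = 5/64 = P(X=0,Y=0) ✓
  P(X=0)·P(Y=1) = 5/8 × 1/8 = 5/64 = P(X=0,Y=1) ✓
  P(X=0)·P(Y=2) = 5/8 × 3/4 = 15/32 = P(X=0,Y=2) ✓
  P(X=1)·P(Y=0) = 3/8 × 1/8 = 3/64 = P(X=1,Y=0) ✓
  P(X=1)·P(Y=1) = 3/8 × 1/8 = 3/64 = P(X=1,Y=1) ✓
  P(X=1)·P(Y=2) = 3/8 × 3/4 = 9/32 = P(X=1,Y=2) ✓

Yes, X and Y are independent: every cell factors, so I(X;Y) = 0 bits.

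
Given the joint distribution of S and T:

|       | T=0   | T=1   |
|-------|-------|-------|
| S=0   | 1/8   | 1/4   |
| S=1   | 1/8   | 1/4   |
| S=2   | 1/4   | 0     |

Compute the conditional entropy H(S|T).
Marginal P(T) (column sums):
  P(T=0) = 1/8 + 1/8 + 1/4 = 1/2
  P(T=1) = 1/4 + 1/4 + 0 = 1/2

H(S|T) = -Σ P(S,T)·log₂ P(S|T), where P(S|T) = P(S,T) / P(T)
  (cells with P(S,T) = 0 contribute 0)
  (S=0,T=0): P(S|T) = (1/8)/(1/2) = 1/4;  -(1/8)·log₂(1/4) = 0.2500
  (S=0,T=1): P(S|T) = (1/4)/(1/2) = 1/2;  -(1/4)·log₂(1/2) = 0.2500
  (S=1,T=0): P(S|T) = (1/8)/(1/2) = 1/4;  -(1/8)·log₂(1/4) = 0.2500
  (S=1,T=1): P(S|T) = (1/4)/(1/2) = 1/2;  -(1/4)·log₂(1/2) = 0.2500
  (S=2,T=0): P(S|T) = (1/4)/(1/2) = 1/2;  -(1/4)·log₂(1/2) = 0.2500
H(S|T) = 0.2500 + 0.2500 + 0.2500 + 0.2500 + 0.2500
  = 1.2500 bits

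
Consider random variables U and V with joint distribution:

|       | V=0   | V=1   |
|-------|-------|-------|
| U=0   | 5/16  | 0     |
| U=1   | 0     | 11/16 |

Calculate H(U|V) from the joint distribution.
Marginal P(V) (column sums):
  P(V=0) = 5/16 + 0 = 5/16
  P(V=1) = 0 + 11/16 = 11/16

H(U|V) = -Σ P(U,V)·log₂ P(U|V), where P(U|V) = P(U,V) / P(V)
  (cells with P(U,V) = 0 contribute 0)
  (U=0,V=0): P(U|V) = (5/16)/(5/16) = 1;  -(5/16)·log₂(1) = 0.0000
  (U=1,V=1): P(U|V) = (11/16)/(11/16) = 1;  -(11/16)·log₂(1) = 0.0000
H(U|V) = 0.0000 + 0.0000
  = 0.0000 bits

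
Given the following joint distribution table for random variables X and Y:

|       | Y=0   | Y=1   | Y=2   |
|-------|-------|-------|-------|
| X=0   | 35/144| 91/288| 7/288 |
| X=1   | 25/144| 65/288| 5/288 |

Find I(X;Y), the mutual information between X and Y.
Marginal P(X) (row sums):
  P(X=0) = 35/144 + 91/288 + 7/288 = 7/12
  P(X=1) = 25/144 + 65/288 + 5/288 = 5/12
Marginal P(Y) (column sums):
  P(Y=0) = 35/144 + 25/144 = 5/12
  P(Y=1) = 91/288 + 65/288 = 13/24
  P(Y=2) = 7/288 + 5/288 = 1/24

H(X) = -[(7/12)·log₂(7/12) + (5/12)·log₂(5/12)]
  = 0.4536 + 0.5263
  = 0.9799 bits
H(Y) = -[(5/12)·log₂(5/12) + (13/24)·log₂(13/24) + (1/24)·log₂(1/24)]
  = 0.5263 + 0.4791 + 0.1910
  = 1.1964 bits
H(X,Y) = -[(35/144)·log₂(35/144) + (91/288)·log₂(91/288) + (7/288)·log₂(7/288) + (25/144)·log₂(25/144) + (65/288)·log₂(65/288) + (5/288)·log₂(5/288)]
  = 0.4960 + 0.5252 + 0.1303 + 0.4386 + 0.4847 + 0.1015
  = 2.1763 bits

I(X;Y) = H(X) + H(Y) - H(X,Y)
  = 0.9799 + 1.1964 - 2.1763
  = 0.0000 bits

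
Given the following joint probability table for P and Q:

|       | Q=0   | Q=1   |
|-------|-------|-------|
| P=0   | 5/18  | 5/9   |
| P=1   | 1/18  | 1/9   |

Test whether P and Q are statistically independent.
Marginal P(P) (row sums):
  P(P=0) = 5/18 + 5/9 = 5/6
  P(P=1) = 1/18 + 1/9 = 1/6
Marginal P(Q) (column sums):
  P(Q=0) = 5/18 + 1/18 = 1/3
  P(Q=1) = 5/9 + 1/9 = 2/3

P and Q are independent iff P(P=i,Q=j) = P(P=i)·P(Q=j) for every cell.
  P(P=0)·P(Q=0) = 5/6 × 1/3 = 5/18 = P(P=0,Q=0) ✓
  P(P=0)·P(Q=1) = 5/6 × 2/3 = 5/9 = P(P=0,Q=1) ✓
  P(P=1)·P(Q=0) = 1/6 × 1/3 = 1/18 = P(P=1,Q=0) ✓
  P(P=1)·P(Q=1) = 1/6 × 2/3 = 1/9 = P(P=1,Q=1) ✓

Yes, P and Q are independent: every cell factors, so I(P;Q) = 0 bits.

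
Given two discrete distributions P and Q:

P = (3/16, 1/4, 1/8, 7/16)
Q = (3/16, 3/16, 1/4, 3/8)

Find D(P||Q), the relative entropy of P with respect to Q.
D(P||Q) = Σ P(i) log₂(P(i)/Q(i))
  i=0: (3/16) × log₂((3/16)/(3/16)) = (3/16) × log₂(1) = 0.0000
  i=1: (1/4) × log₂((1/4)/(3/16)) = (1/4) × log₂(4/3) = 0.1038
  i=2: (1/8) × log₂((1/8)/(1/4)) = (1/8) × log₂(1/2) = -0.1250
  i=3: (7/16) × log₂((7/16)/(3/8)) = (7/16) × log₂(7/6) = 0.0973
D(P||Q) = 0.0000 + 0.1038 - 0.1250 + 0.0973
  = 0.0761 bits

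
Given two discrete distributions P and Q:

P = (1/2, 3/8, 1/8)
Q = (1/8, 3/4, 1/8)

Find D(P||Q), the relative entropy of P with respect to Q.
D(P||Q) = Σ P(i) log₂(P(i)/Q(i))
  i=0: (1/2) × log₂((1/2)/(1/8)) = (1/2) × log₂(4) = 1.0000
  i=1: (3/8) × log₂((3/8)/(3/4)) = (3/8) × log₂(1/2) = -0.3750
  i=2: (1/8) × log₂((1/8)/(1/8)) = (1/8) × log₂(1) = 0.0000
D(P||Q) = 1.0000 - 0.3750 + 0.0000
  = 0.6250 bits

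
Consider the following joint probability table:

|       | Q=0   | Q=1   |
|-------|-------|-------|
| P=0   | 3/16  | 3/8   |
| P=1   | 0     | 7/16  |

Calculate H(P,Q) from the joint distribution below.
H(P,Q) = -Σ P(P,Q) log₂ P(P,Q), summed over the non-zero cells:
H(P,Q) = -[(3/16)·log₂(3/16) + (3/8)·log₂(3/8) + (7/16)·log₂(7/16)]
  = 0.4528 + 0.5306 + 0.5218
  = 1.5052 bits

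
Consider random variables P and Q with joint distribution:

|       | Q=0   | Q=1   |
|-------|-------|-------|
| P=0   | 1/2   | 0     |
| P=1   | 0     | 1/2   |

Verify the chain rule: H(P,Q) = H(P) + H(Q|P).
Left side:
H(P,Q) = -[(1/2)·log₂(1/2) + (1/2)·log₂(1/2)]
  = 0.5000 + 0.5000
  = 1.0000 bits

Right side:
Marginal P(P) (row sums):
  P(P=0) = 1/2 + 0 = 1/2
  P(P=1) = 0 + 1/2 = 1/2
H(P) = -[(1/2)·log₂(1/2) + (1/2)·log₂(1/2)]
  = 0.5000 + 0.5000
  = 1.0000 bits
H(Q|P) = -Σ P(P,Q)·log₂ P(Q|P), where P(Q|P) = P(P,Q) / P(P)
  (cells with P(P,Q) = 0 contribute 0)
  (P=0,Q=0): P(Q|P) = (1/2)/(1/2) = 1;  -(1/2)·log₂(1) = 0.0000
  (P=1,Q=1): P(Q|P) = (1/2)/(1/2) = 1;  -(1/2)·log₂(1) = 0.0000
H(Q|P) = 0.0000 + 0.0000
  = 0.0000 bits
H(P) + H(Q|P) = 1.0000 + 0.0000 = 1.0000 bits

Both sides equal 1.0000 bits, so the chain rule holds ✓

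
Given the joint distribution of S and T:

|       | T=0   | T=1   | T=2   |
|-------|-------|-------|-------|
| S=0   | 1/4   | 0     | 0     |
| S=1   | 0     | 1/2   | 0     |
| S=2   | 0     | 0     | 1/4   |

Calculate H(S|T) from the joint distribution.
Marginal P(T) (column sums):
  P(T=0) = 1/4 + 0 + 0 = 1/4
  P(T=1) = 0 + 1/2 + 0 = 1/2
  P(T=2) = 0 + 0 + 1/4 = 1/4

H(S|T) = -Σ P(S,T)·log₂ P(S|T), where P(S|T) = P(S,T) / P(T)
  (cells with P(S,T) = 0 contribute 0)
  (S=0,T=0): P(S|T) = (1/4)/(1/4) = 1;  -(1/4)·log₂(1) = 0.0000
  (S=1,T=1): P(S|T) = (1/2)/(1/2) = 1;  -(1/2)·log₂(1) = 0.0000
  (S=2,T=2): P(S|T) = (1/4)/(1/4) = 1;  -(1/4)·log₂(1) = 0.0000
H(S|T) = 0.0000 + 0.0000 + 0.0000
  = 0.0000 bits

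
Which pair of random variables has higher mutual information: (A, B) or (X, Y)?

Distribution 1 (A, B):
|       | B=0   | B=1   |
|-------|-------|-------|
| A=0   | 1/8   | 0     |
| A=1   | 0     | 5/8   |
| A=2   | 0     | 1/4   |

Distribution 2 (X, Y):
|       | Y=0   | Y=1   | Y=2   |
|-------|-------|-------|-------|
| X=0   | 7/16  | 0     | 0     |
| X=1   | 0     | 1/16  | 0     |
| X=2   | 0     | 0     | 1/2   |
Distribution 1 (A, B):
Marginal P(A) (row sums):
  P(A=0) = 1/8 + 0 = 1/8
  P(A=1) = 0 + 5/8 = 5/8
  P(A=2) = 0 + 1/4 = 1/4
Marginal P(B) (column sums):
  P(B=0) = 1/8 + 0 + 0 = 1/8
  P(B=1) = 0 + 5/8 + 1/4 = 7/8

H(A) = -[(1/8)·log₂(1/8) + (5/8)·log₂(5/8) + (1/4)·log₂(1/4)]
  = 0.3750 + 0.4238 + 0.5000
  = 1.2988 bits
H(B) = -[(1/8)·log₂(1/8) + (7/8)·log₂(7/8)]
  = 0.3750 + 0.1686
  = 0.5436 bits
H(A,B) = -[(1/8)·log₂(1/8) + (5/8)·log₂(5/8) + (1/4)·log₂(1/4)]
  = 0.3750 + 0.4238 + 0.5000
  = 1.2988 bits

I(A;B) = H(A) + H(B) - H(A,B)
  = 1.2988 + 0.5436 - 1.2988
  = 0.5436 bits

Distribution 2 (X, Y):
Marginal P(X) (row sums):
  P(X=0) = 7/16 + 0 + 0 = 7/16
  P(X=1) = 0 + 1/16 + 0 = 1/16
  P(X=2) = 0 + 0 + 1/2 = 1/2
Marginal P(Y) (column sums):
  P(Y=0) = 7/16 + 0 + 0 = 7/16
  P(Y=1) = 0 + 1/16 + 0 = 1/16
  P(Y=2) = 0 + 0 + 1/2 = 1/2

H(X) = -[(7/16)·log₂(7/16) + (1/16)·log₂(1/16) + (1/2)·log₂(1/2)]
  = 0.5218 + 0.2500 + 0.5000
  = 1.2718 bits
H(Y) = -[(7/16)·log₂(7/16) + (1/16)·log₂(1/16) + (1/2)·log₂(1/2)]
  = 0.5218 + 0.2500 + 0.5000
  = 1.2718 bits
H(X,Y) = -[(7/16)·log₂(7/16) + (1/16)·log₂(1/16) + (1/2)·log₂(1/2)]
  = 0.5218 + 0.2500 + 0.5000
  = 1.2718 bits

I(X;Y) = H(X) + H(Y) - H(X,Y)
  = 1.2718 + 1.2718 - 1.2718
  = 1.2718 bits

I(X;Y) = 1.2718 bits > I(A;B) = 0.5436 bits, so (X, Y) has the higher mutual information (stronger dependence).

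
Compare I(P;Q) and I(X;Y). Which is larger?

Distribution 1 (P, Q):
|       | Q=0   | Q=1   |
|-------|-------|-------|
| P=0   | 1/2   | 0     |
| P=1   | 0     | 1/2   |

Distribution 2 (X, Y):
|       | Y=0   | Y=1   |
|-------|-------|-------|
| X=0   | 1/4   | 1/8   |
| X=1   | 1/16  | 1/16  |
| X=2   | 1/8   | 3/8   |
Distribution 1 (P, Q):
Marginal P(P) (row sums):
  P(P=0) = 1/2 + 0 = 1/2
  P(P=1) = 0 + 1/2 = 1/2
Marginal P(Q) (column sums):
  P(Q=0) = 1/2 + 0 = 1/2
  P(Q=1) = 0 + 1/2 = 1/2

H(P) = -[(1/2)·log₂(1/2) + (1/2)·log₂(1/2)]
  = 0.5000 + 0.5000
  = 1.0000 bits
H(Q) = -[(1/2)·log₂(1/2) + (1/2)·log₂(1/2)]
  = 0.5000 + 0.5000
  = 1.0000 bits
H(P,Q) = -[(1/2)·log₂(1/2) + (1/2)·log₂(1/2)]
  = 0.5000 + 0.5000
  = 1.0000 bits

I(P;Q) = H(P) + H(Q) - H(P,Q)
  = 1.0000 + 1.0000 - 1.0000
  = 1.0000 bits

Distribution 2 (X, Y):
Marginal P(X) (row sums):
  P(X=0) = 1/4 + 1/8 = 3/8
  P(X=1) = 1/16 + 1/16 = 1/8
  P(X=2) = 1/8 + 3/8 = 1/2
Marginal P(Y) (column sums):
  P(Y=0) = 1/4 + 1/16 + 1/8 = 7/16
  P(Y=1) = 1/8 + 1/16 + 3/8 = 9/16

H(X) = -[(3/8)·log₂(3/8) + (1/8)·log₂(1/8) + (1/2)·log₂(1/2)]
  = 0.5306 + 0.3750 + 0.5000
  = 1.4056 bits
H(Y) = -[(7/16)·log₂(7/16) + (9/16)·log₂(9/16)]
  = 0.5218 + 0.4669
  = 0.9887 bits
H(X,Y) = -[(1/4)·log₂(1/4) + (1/8)·log₂(1/8) + (1/16)·log₂(1/16) + (1/16)·log₂(1/16) + (1/8)·log₂(1/8) + (3/8)·log₂(3/8)]
  = 0.5000 + 0.3750 + 0.2500 + 0.2500 + 0.3750 + 0.5306
  = 2.2806 bits

I(X;Y) = H(X) + H(Y) - H(X,Y)
  = 1.4056 + 0.9887 - 2.2806
  = 0.1137 bits

I(P;Q) = 1.0000 bits > I(X;Y) = 0.1137 bits, so (P, Q) has the higher mutual information (stronger dependence).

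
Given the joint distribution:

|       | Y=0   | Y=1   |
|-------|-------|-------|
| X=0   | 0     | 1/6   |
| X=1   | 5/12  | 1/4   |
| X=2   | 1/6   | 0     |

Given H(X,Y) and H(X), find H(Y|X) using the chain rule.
From the chain rule: H(X,Y) = H(X) + H(Y|X)
Therefore: H(Y|X) = H(X,Y) - H(X)

H(X,Y) = -[(1/6)·log₂(1/6) + (5/12)·log₂(5/12) + (1/4)·log₂(1/4) + (1/6)·log₂(1/6)]
  = 0.4308 + 0.5263 + 0.5000 + 0.4308
  = 1.8879 bits
Marginal P(X) (row sums):
  P(X=0) = 0 + 1/6 = 1/6
  P(X=1) = 5/12 + 1/4 = 2/3
  P(X=2) = 1/6 + 0 = 1/6
H(X) = -[(1/6)·log₂(1/6) + (2/3)·log₂(2/3) + (1/6)·log₂(1/6)]
  = 0.4308 + 0.3900 + 0.4308
  = 1.2516 bits

H(Y|X) = 1.8879 - 1.2516 = 0.6363 bits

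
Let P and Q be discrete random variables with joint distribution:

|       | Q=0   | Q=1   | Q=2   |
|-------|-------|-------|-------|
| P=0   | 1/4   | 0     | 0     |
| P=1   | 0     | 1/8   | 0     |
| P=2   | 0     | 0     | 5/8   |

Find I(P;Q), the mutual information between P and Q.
Marginal P(P) (row sums):
  P(P=0) = 1/4 + 0 + 0 = 1/4
  P(P=1) = 0 + 1/8 + 0 = 1/8
  P(P=2) = 0 + 0 + 5/8 = 5/8
Marginal P(Q) (column sums):
  P(Q=0) = 1/4 + 0 + 0 = 1/4
  P(Q=1) = 0 + 1/8 + 0 = 1/8
  P(Q=2) = 0 + 0 + 5/8 = 5/8

H(P) = -[(1/4)·log₂(1/4) + (1/8)·log₂(1/8) + (5/8)·log₂(5/8)]
  = 0.5000 + 0.3750 + 0.4238
  = 1.2988 bits
H(Q) = -[(1/4)·log₂(1/4) + (1/8)·log₂(1/8) + (5/8)·log₂(5/8)]
  = 0.5000 + 0.3750 + 0.4238
  = 1.2988 bits
H(P,Q) = -[(1/4)·log₂(1/4) + (1/8)·log₂(1/8) + (5/8)·log₂(5/8)]
  = 0.5000 + 0.3750 + 0.4238
  = 1.2988 bits

I(P;Q) = H(P) + H(Q) - H(P,Q)
  = 1.2988 + 1.2988 - 1.2988
  = 1.2988 bits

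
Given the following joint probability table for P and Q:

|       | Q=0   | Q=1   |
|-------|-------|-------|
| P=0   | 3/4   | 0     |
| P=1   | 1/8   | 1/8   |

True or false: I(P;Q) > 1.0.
Marginal P(P) (row sums):
  P(P=0) = 3/4 + 0 = 3/4
  P(P=1) = 1/8 + 1/8 = 1/4
Marginal P(Q) (column sums):
  P(Q=0) = 3/4 + 1/8 = 7/8
  P(Q=1) = 0 + 1/8 = 1/8

H(P) = -[(3/4)·log₂(3/4) + (1/4)·log₂(1/4)]
  = 0.3113 + 0.5000
  = 0.8113 bits
H(Q) = -[(7/8)·log₂(7/8) + (1/8)·log₂(1/8)]
  = 0.1686 + 0.3750
  = 0.5436 bits
H(P,Q) = -[(3/4)·log₂(3/4) + (1/8)·log₂(1/8) + (1/8)·log₂(1/8)]
  = 0.3113 + 0.3750 + 0.3750
  = 1.0613 bits

I(P;Q) = H(P) + H(Q) - H(P,Q)
  = 0.8113 + 0.5436 - 1.0613
  = 0.2936 bits

False. I(P;Q) = 0.2936 bits, which is ≤ 1.0 bits.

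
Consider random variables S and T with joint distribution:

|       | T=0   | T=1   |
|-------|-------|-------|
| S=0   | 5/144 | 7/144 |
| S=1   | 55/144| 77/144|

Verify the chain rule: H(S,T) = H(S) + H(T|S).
Left side:
H(S,T) = -[(5/144)·log₂(5/144) + (7/144)·log₂(7/144) + (55/144)·log₂(55/144) + (77/144)·log₂(77/144)]
  = 0.1683 + 0.2121 + 0.5304 + 0.4829
  = 1.3937 bits

Right side:
Marginal P(S) (row sums):
  P(S=0) = 5/144 + 7/144 = 1/12
  P(S=1) = 55/144 + 77/144 = 11/12
H(S) = -[(1/12)·log₂(1/12) + (11/12)·log₂(11/12)]
  = 0.2987 + 0.1151
  = 0.4138 bits
H(T|S) = -Σ P(S,T)·log₂ P(T|S), where P(T|S) = P(S,T) / P(S)
  (S=0,T=0): P(T|S) = (5/144)/(1/12) = 5/12;  -(5/144)·log₂(5/12) = 0.0439
  (S=0,T=1): P(T|S) = (7/144)/(1/12) = 7/12;  -(7/144)·log₂(7/12) = 0.0378
  (S=1,T=0): P(T|S) = (55/144)/(11/12) = 5/12;  -(55/144)·log₂(5/12) = 0.4824
  (S=1,T=1): P(T|S) = (77/144)/(11/12) = 7/12;  -(77/144)·log₂(7/12) = 0.4158
H(T|S) = 0.0439 + 0.0378 + 0.4824 + 0.4158
  = 0.9799 bits
H(S) + H(T|S) = 0.4138 + 0.9799 = 1.3937 bits

Both sides equal 1.3937 bits, so the chain rule holds ✓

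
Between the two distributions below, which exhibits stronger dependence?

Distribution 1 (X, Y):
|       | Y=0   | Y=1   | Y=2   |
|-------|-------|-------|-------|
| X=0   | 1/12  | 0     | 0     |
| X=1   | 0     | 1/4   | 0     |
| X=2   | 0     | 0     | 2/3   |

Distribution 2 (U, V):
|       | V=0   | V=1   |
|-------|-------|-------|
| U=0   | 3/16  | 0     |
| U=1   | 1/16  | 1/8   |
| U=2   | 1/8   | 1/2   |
Distribution 1 (X, Y):
Marginal P(X) (row sums):
  P(X=0) = 1/12 + 0 + 0 = 1/12
  P(X=1) = 0 + 1/4 + 0 = 1/4
  P(X=2) = 0 + 0 + 2/3 = 2/3
Marginal P(Y) (column sums):
  P(Y=0) = 1/12 + 0 + 0 = 1/12
  P(Y=1) = 0 + 1/4 + 0 = 1/4
  P(Y=2) = 0 + 0 + 2/3 = 2/3

H(X) = -[(1/12)·log₂(1/12) + (1/4)·log₂(1/4) + (2/3)·log₂(2/3)]
  = 0.2987 + 0.5000 + 0.3900
  = 1.1887 bits
H(Y) = -[(1/12)·log₂(1/12) + (1/4)·log₂(1/4) + (2/3)·log₂(2/3)]
  = 0.2987 + 0.5000 + 0.3900
  = 1.1887 bits
H(X,Y) = -[(1/12)·log₂(1/12) + (1/4)·log₂(1/4) + (2/3)·log₂(2/3)]
  = 0.2987 + 0.5000 + 0.3900
  = 1.1887 bits

I(X;Y) = H(X) + H(Y) - H(X,Y)
  = 1.1887 + 1.1887 - 1.1887
  = 1.1887 bits

Distribution 2 (U, V):
Marginal P(U) (row sums):
  P(U=0) = 3/16 + 0 = 3/16
  P(U=1) = 1/16 + 1/8 = 3/16
  P(U=2) = 1/8 + 1/2 = 5/8
Marginal P(V) (column sums):
  P(V=0) = 3/16 + 1/16 + 1/8 = 3/8
  P(V=1) = 0 + 1/8 + 1/2 = 5/8

H(U) = -[(3/16)·log₂(3/16) + (3/16)·log₂(3/16) + (5/8)·log₂(5/8)]
  = 0.4528 + 0.4528 + 0.4238
  = 1.3294 bits
H(V) = -[(3/8)·log₂(3/8) + (5/8)·log₂(5/8)]
  = 0.5306 + 0.4238
  = 0.9544 bits
H(U,V) = -[(3/16)·log₂(3/16) + (1/16)·log₂(1/16) + (1/8)·log₂(1/8) + (1/8)·log₂(1/8) + (1/2)·log₂(1/2)]
  = 0.4528 + 0.2500 + 0.3750 + 0.3750 + 0.5000
  = 1.9528 bits

I(U;V) = H(U) + H(V) - H(U,V)
  = 1.3294 + 0.9544 - 1.9528
  = 0.3310 bits

I(X;Y) = 1.1887 bits > I(U;V) = 0.3310 bits, so (X, Y) has the higher mutual information (stronger dependence).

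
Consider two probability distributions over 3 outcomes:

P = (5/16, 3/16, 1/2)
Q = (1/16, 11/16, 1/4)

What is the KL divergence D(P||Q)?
D(P||Q) = Σ P(i) log₂(P(i)/Q(i))
  i=0: (5/16) × log₂((5/16)/(1/16)) = (5/16) × log₂(5) = 0.7256
  i=1: (3/16) × log₂((3/16)/(11/16)) = (3/16) × log₂(3/11) = -0.3515
  i=2: (1/2) × log₂((1/2)/(1/4)) = (1/2) × log₂(2) = 0.5000
D(P||Q) = 0.7256 - 0.3515 + 0.5000
  = 0.8741 bits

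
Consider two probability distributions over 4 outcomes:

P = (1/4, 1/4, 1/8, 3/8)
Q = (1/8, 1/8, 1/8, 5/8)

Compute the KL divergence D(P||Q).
D(P||Q) = Σ P(i) log₂(P(i)/Q(i))
  i=0: (1/4) × log₂((1/4)/(1/8)) = (1/4) × log₂(2) = 0.2500
  i=1: (1/4) × log₂((1/4)/(1/8)) = (1/4) × log₂(2) = 0.2500
  i=2: (1/8) × log₂((1/8)/(1/8)) = (1/8) × log₂(1) = 0.0000
  i=3: (3/8) × log₂((3/8)/(5/8)) = (3/8) × log₂(3/5) = -0.2764
D(P||Q) = 0.2500 + 0.2500 + 0.0000 - 0.2764
  = 0.2236 bits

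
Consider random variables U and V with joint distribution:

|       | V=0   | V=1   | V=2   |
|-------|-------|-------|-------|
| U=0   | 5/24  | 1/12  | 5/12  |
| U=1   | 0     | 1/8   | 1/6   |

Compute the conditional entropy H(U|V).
Marginal P(V) (column sums):
  P(V=0) = 5/24 + 0 = 5/24
  P(V=1) = 1/12 + 1/8 = 5/24
  P(V=2) = 5/12 + 1/6 = 7/12

H(U|V) = -Σ P(U,V)·log₂ P(U|V), where P(U|V) = P(U,V) / P(V)
  (cells with P(U,V) = 0 contribute 0)
  (U=0,V=0): P(U|V) = (5/24)/(5/24) = 1;  -(5/24)·log₂(1) = 0.0000
  (U=0,V=1): P(U|V) = (1/12)/(5/24) = 2/5;  -(1/12)·log₂(2/5) = 0.1102
  (U=0,V=2): P(U|V) = (5/12)/(7/12) = 5/7;  -(5/12)·log₂(5/7) = 0.2023
  (U=1,V=1): P(U|V) = (1/8)/(5/24) = 3/5;  -(1/8)·log₂(3/5) = 0.0921
  (U=1,V=2): P(U|V) = (1/6)/(7/12) = 2/7;  -(1/6)·log₂(2/7) = 0.3012
H(U|V) = 0.0000 + 0.1102 + 0.2023 + 0.0921 + 0.3012
  = 0.7058 bits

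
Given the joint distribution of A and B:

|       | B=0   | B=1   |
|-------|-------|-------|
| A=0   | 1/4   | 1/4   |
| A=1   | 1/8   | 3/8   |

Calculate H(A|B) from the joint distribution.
Marginal P(B) (column sums):
  P(B=0) = 1/4 + 1/8 = 3/8
  P(B=1) = 1/4 + 3/8 = 5/8

H(A|B) = -Σ P(A,B)·log₂ P(A|B), where P(A|B) = P(A,B) / P(B)
  (A=0,B=0): P(A|B) = (1/4)/(3/8) = 2/3;  -(1/4)·log₂(2/3) = 0.1462
  (A=0,B=1): P(A|B) = (1/4)/(5/8) = 2/5;  -(1/4)·log₂(2/5) = 0.3305
  (A=1,B=0): P(A|B) = (1/8)/(3/8) = 1/3;  -(1/8)·log₂(1/3) = 0.1981
  (A=1,B=1): P(A|B) = (3/8)/(5/8) = 3/5;  -(3/8)·log₂(3/5) = 0.2764
H(A|B) = 0.1462 + 0.3305 + 0.1981 + 0.2764
  = 0.9512 bits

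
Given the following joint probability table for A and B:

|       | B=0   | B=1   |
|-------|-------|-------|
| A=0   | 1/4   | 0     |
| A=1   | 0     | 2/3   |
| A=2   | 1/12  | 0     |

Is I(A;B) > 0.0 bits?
Marginal P(A) (row sums):
  P(A=0) = 1/4 + 0 = 1/4
  P(A=1) = 0 + 2/3 = 2/3
  P(A=2) = 1/12 + 0 = 1/12
Marginal P(B) (column sums):
  P(B=0) = 1/4 + 0 + 1/12 = 1/3
  P(B=1) = 0 + 2/3 + 0 = 2/3

H(A) = -[(1/4)·log₂(1/4) + (2/3)·log₂(2/3) + (1/12)·log₂(1/12)]
  = 0.5000 + 0.3900 + 0.2987
  = 1.1887 bits
H(B) = -[(1/3)·log₂(1/3) + (2/3)·log₂(2/3)]
  = 0.5283 + 0.3900
  = 0.9183 bits
H(A,B) = -[(1/4)·log₂(1/4) + (2/3)·log₂(2/3) + (1/12)·log₂(1/12)]
  = 0.5000 + 0.3900 + 0.2987
  = 1.1887 bits

I(A;B) = H(A) + H(B) - H(A,B)
  = 1.1887 + 0.9183 - 1.1887
  = 0.9183 bits

Yes. I(A;B) = 0.9183 bits, which is > 0.0 bits.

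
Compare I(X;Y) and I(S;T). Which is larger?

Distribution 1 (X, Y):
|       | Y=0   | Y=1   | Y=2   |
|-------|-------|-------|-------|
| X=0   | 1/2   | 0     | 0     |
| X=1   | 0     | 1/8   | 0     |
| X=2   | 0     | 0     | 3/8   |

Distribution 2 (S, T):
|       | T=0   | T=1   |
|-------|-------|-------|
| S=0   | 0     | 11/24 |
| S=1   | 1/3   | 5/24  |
Distribution 1 (X, Y):
Marginal P(X) (row sums):
  P(X=0) = 1/2 + 0 + 0 = 1/2
  P(X=1) = 0 + 1/8 + 0 = 1/8
  P(X=2) = 0 + 0 + 3/8 = 3/8
Marginal P(Y) (column sums):
  P(Y=0) = 1/2 + 0 + 0 = 1/2
  P(Y=1) = 0 + 1/8 + 0 = 1/8
  P(Y=2) = 0 + 0 + 3/8 = 3/8

H(X) = -[(1/2)·log₂(1/2) + (1/8)·log₂(1/8) + (3/8)·log₂(3/8)]
  = 0.5000 + 0.3750 + 0.5306
  = 1.4056 bits
H(Y) = -[(1/2)·log₂(1/2) + (1/8)·log₂(1/8) + (3/8)·log₂(3/8)]
  = 0.5000 + 0.3750 + 0.5306
  = 1.4056 bits
H(X,Y) = -[(1/2)·log₂(1/2) + (1/8)·log₂(1/8) + (3/8)·log₂(3/8)]
  = 0.5000 + 0.3750 + 0.5306
  = 1.4056 bits

I(X;Y) = H(X) + H(Y) - H(X,Y)
  = 1.4056 + 1.4056 - 1.4056
  = 1.4056 bits

Distribution 2 (S, T):
Marginal P(S) (row sums):
  P(S=0) = 0 + 11/24 = 11/24
  P(S=1) = 1/3 + 5/24 = 13/24
Marginal P(T) (column sums):
  P(T=0) = 0 + 1/3 = 1/3
  P(T=1) = 11/24 + 5/24 = 2/3

H(S) = -[(11/24)·log₂(11/24) + (13/24)·log₂(13/24)]
  = 0.5159 + 0.4791
  = 0.9950 bits
H(T) = -[(1/3)·log₂(1/3) + (2/3)·log₂(2/3)]
  = 0.5283 + 0.3900
  = 0.9183 bits
H(S,T) = -[(11/24)·log₂(11/24) + (1/3)·log₂(1/3) + (5/24)·log₂(5/24)]
  = 0.5159 + 0.5283 + 0.4715
  = 1.5157 bits

I(S;T) = H(S) + H(T) - H(S,T)
  = 0.9950 + 0.9183 - 1.5157
  = 0.3976 bits

I(X;Y) = 1.4056 bits > I(S;T) = 0.3976 bits, so (X, Y) has the higher mutual information (stronger dependence).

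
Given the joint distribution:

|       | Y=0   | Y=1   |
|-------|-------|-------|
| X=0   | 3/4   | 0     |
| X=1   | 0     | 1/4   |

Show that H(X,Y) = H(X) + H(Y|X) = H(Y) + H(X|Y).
Marginal P(X) (row sums):
  P(X=0) = 3/4 + 0 = 3/4
  P(X=1) = 0 + 1/4 = 1/4
Marginal P(Y) (column sums):
  P(Y=0) = 3/4 + 0 = 3/4
  P(Y=1) = 0 + 1/4 = 1/4

Decomposition 1: H(X) + H(Y|X)
H(X) = -[(3/4)·log₂(3/4) + (1/4)·log₂(1/4)]
  = 0.3113 + 0.5000
  = 0.8113 bits
H(Y|X) = -Σ P(X,Y)·log₂ P(Y|X), where P(Y|X) = P(X,Y) / P(X)
  (cells with P(X,Y) = 0 contribute 0)
  (X=0,Y=0): P(Y|X) = (3/4)/(3/4) = 1;  -(3/4)·log₂(1) = 0.0000
  (X=1,Y=1): P(Y|X) = (1/4)/(1/4) = 1;  -(1/4)·log₂(1) = 0.0000
H(Y|X) = 0.0000 + 0.0000
  = 0.0000 bits
H(X) + H(Y|X) = 0.8113 + 0.0000 = 0.8113 bits

Decomposition 2: H(Y) + H(X|Y)
H(Y) = -[(3/4)·log₂(3/4) + (1/4)·log₂(1/4)]
  = 0.3113 + 0.5000
  = 0.8113 bits
H(X|Y) = -Σ P(X,Y)·log₂ P(X|Y), where P(X|Y) = P(X,Y) / P(Y)
  (cells with P(X,Y) = 0 contribute 0)
  (X=0,Y=0): P(X|Y) = (3/4)/(3/4) = 1;  -(3/4)·log₂(1) = 0.0000
  (X=1,Y=1): P(X|Y) = (1/4)/(1/4) = 1;  -(1/4)·log₂(1) = 0.0000
H(X|Y) = 0.0000 + 0.0000
  = 0.0000 bits
H(Y) + H(X|Y) = 0.8113 + 0.0000 = 0.8113 bits

Direct computation of the joint entropy:
H(X,Y) = -[(3/4)·log₂(3/4) + (1/4)·log₂(1/4)]
  = 0.3113 + 0.5000
  = 0.8113 bits

All three agree: H(X,Y) = 0.8113 bits ✓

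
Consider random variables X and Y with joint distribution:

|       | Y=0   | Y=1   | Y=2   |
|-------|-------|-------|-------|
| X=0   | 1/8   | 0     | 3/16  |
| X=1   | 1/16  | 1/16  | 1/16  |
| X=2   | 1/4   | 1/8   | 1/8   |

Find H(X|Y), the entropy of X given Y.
Marginal P(Y) (column sums):
  P(Y=0) = 1/8 + 1/16 + 1/4 = 7/16
  P(Y=1) = 0 + 1/16 + 1/8 = 3/16
  P(Y=2) = 3/16 + 1/16 + 1/8 = 3/8

H(X|Y) = -Σ P(X,Y)·log₂ P(X|Y), where P(X|Y) = P(X,Y) / P(Y)
  (cells with P(X,Y) = 0 contribute 0)
  (X=0,Y=0): P(X|Y) = (1/8)/(7/16) = 2/7;  -(1/8)·log₂(2/7) = 0.2259
  (X=0,Y=2): P(X|Y) = (3/16)/(3/8) = 1/2;  -(3/16)·log₂(1/2) = 0.1875
  (X=1,Y=0): P(X|Y) = (1/16)/(7/16) = 1/7;  -(1/16)·log₂(1/7) = 0.1755
  (X=1,Y=1): P(X|Y) = (1/16)/(3/16) = 1/3;  -(1/16)·log₂(1/3) = 0.0991
  (X=1,Y=2): P(X|Y) = (1/16)/(3/8) = 1/6;  -(1/16)·log₂(1/6) = 0.1616
  (X=2,Y=0): P(X|Y) = (1/4)/(7/16) = 4/7;  -(1/4)·log₂(4/7) = 0.2018
  (X=2,Y=1): P(X|Y) = (1/8)/(3/16) = 2/3;  -(1/8)·log₂(2/3) = 0.0731
  (X=2,Y=2): P(X|Y) = (1/8)/(3/8) = 1/3;  -(1/8)·log₂(1/3) = 0.1981
H(X|Y) = 0.2259 + 0.1875 + 0.1755 + 0.0991 + 0.1616 + 0.2018 + 0.0731 + 0.1981
  = 1.3226 bits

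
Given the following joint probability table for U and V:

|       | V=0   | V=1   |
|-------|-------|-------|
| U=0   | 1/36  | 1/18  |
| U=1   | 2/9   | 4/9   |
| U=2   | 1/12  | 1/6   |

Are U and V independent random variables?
Marginal P(U) (row sums):
  P(U=0) = 1/36 + 1/18 = 1/12
  P(U=1) = 2/9 + 4/9 = 2/3
  P(U=2) = 1/12 + 1/6 = 1/4
Marginal P(V) (column sums):
  P(V=0) = 1/36 + 2/9 + 1/12 = 1/3
  P(V=1) = 1/18 + 4/9 + 1/6 = 2/3

U and V are independent iff P(U=i,V=j) = P(U=i)·P(V=j) for every cell.
  P(U=0)·P(V=0) = 1/12 × 1/3 = 1/36 = P(U=0,V=0) ✓
  P(U=0)·P(V=1) = 1/12 × 2/3 = 1/18 = P(U=0,V=1) ✓
  P(U=1)·P(V=0) = 2/3 × 1/3 = 2/9 = P(U=1,V=0) ✓
  P(U=1)·P(V=1) = 2/3 × 2/3 = 4/9 = P(U=1,V=1) ✓
  P(U=2)·P(V=0) = 1/4 × 1/3 = 1/12 = P(U=2,V=0) ✓
  P(U=2)·P(V=1) = 1/4 × 2/3 = 1/6 = P(U=2,V=1) ✓

Yes, U and V are independent: every cell factors, so I(U;V) = 0 bits.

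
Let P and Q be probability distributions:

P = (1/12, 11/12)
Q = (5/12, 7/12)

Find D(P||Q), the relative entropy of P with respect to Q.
D(P||Q) = Σ P(i) log₂(P(i)/Q(i))
  i=0: (1/12) × log₂((1/12)/(5/12)) = (1/12) × log₂(1/5) = -0.1935
  i=1: (11/12) × log₂((11/12)/(7/12)) = (11/12) × log₂(11/7) = 0.5977
D(P||Q) = -0.1935 + 0.5977
  = 0.4042 bits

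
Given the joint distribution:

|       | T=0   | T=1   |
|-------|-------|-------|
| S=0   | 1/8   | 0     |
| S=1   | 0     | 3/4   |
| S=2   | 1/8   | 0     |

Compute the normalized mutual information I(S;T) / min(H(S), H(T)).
Marginal P(S) (row sums):
  P(S=0) = 1/8 + 0 = 1/8
  P(S=1) = 0 + 3/4 = 3/4
  P(S=2) = 1/8 + 0 = 1/8
Marginal P(T) (column sums):
  P(T=0) = 1/8 + 0 + 1/8 = 1/4
  P(T=1) = 0 + 3/4 + 0 = 3/4

H(S) = -[(1/8)·log₂(1/8) + (3/4)·log₂(3/4) + (1/8)·log₂(1/8)]
  = 0.3750 + 0.3113 + 0.3750
  = 1.0613 bits
H(T) = -[(1/4)·log₂(1/4) + (3/4)·log₂(3/4)]
  = 0.5000 + 0.3113
  = 0.8113 bits
H(S,T) = -[(1/8)·log₂(1/8) + (3/4)·log₂(3/4) + (1/8)·log₂(1/8)]
  = 0.3750 + 0.3113 + 0.3750
  = 1.0613 bits

I(S;T) = H(S) + H(T) - H(S,T)
  = 1.0613 + 0.8113 - 1.0613
  = 0.8113 bits

min(H(S), H(T)) = min(1.0613, 0.8113) = 0.8113 bits
Normalized MI = 0.8113 / 0.8113 = 1.0000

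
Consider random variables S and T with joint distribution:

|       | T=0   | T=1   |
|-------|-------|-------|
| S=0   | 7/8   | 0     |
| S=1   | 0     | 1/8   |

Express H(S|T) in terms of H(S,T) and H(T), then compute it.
H(S|T) = H(S,T) - H(T)

Marginal P(T) (column sums):
  P(T=0) = 7/8 + 0 = 7/8
  P(T=1) = 0 + 1/8 = 1/8

H(S,T) = -[(7/8)·log₂(7/8) + (1/8)·log₂(1/8)]
  = 0.1686 + 0.3750
  = 0.5436 bits
H(T) = -[(7/8)·log₂(7/8) + (1/8)·log₂(1/8)]
  = 0.1686 + 0.3750
  = 0.5436 bits

H(S|T) = 0.5436 - 0.5436 = 0.0000 bits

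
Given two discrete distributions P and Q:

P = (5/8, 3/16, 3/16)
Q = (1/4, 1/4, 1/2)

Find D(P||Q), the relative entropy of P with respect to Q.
D(P||Q) = Σ P(i) log₂(P(i)/Q(i))
  i=0: (5/8) × log₂((5/8)/(1/4)) = (5/8) × log₂(5/2) = 0.8262
  i=1: (3/16) × log₂((3/16)/(1/4)) = (3/16) × log₂(3/4) = -0.0778
  i=2: (3/16) × log₂((3/16)/(1/2)) = (3/16) × log₂(3/8) = -0.2653
D(P||Q) = 0.8262 - 0.0778 - 0.2653
  = 0.4831 bits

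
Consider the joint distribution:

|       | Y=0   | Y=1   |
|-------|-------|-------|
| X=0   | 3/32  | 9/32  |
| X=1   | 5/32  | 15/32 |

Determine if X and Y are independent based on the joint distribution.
Marginal P(X) (row sums):
  P(X=0) = 3/32 + 9/32 = 3/8
  P(X=1) = 5/32 + 15/32 = 5/8
Marginal P(Y) (column sums):
  P(Y=0) = 3/32 + 5/32 = 1/4
  P(Y=1) = 9/32 + 15/32 = 3/4

X and Y are independent iff P(X=i,Y=j) = P(X=i)·P(Y=j) for every cell.
  P(X=0)·P(Y=0) = 3/8 × 1/4 = 3/32 = P(X=0,Y=0) ✓
  P(X=0)·P(Y=1) = 3/8 × 3/4 = 9/32 = P(X=0,Y=1) ✓
  P(X=1)·P(Y=0) = 5/8 × 1/4 = 5/32 = P(X=1,Y=0) ✓
  P(X=1)·P(Y=1) = 5/8 × 3/4 = 15/32 = P(X=1,Y=1) ✓

Yes, X and Y are independent: every cell factors, so I(X;Y) = 0 bits.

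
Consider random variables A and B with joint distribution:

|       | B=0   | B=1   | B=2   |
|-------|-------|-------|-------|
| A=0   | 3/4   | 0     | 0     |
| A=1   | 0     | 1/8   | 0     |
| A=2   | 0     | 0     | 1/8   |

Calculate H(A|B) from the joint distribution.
Marginal P(B) (column sums):
  P(B=0) = 3/4 + 0 + 0 = 3/4
  P(B=1) = 0 + 1/8 + 0 = 1/8
  P(B=2) = 0 + 0 + 1/8 = 1/8

H(A|B) = -Σ P(A,B)·log₂ P(A|B), where P(A|B) = P(A,B) / P(B)
  (cells with P(A,B) = 0 contribute 0)
  (A=0,B=0): P(A|B) = (3/4)/(3/4) = 1;  -(3/4)·log₂(1) = 0.0000
  (A=1,B=1): P(A|B) = (1/8)/(1/8) = 1;  -(1/8)·log₂(1) = 0.0000
  (A=2,B=2): P(A|B) = (1/8)/(1/8) = 1;  -(1/8)·log₂(1) = 0.0000
H(A|B) = 0.0000 + 0.0000 + 0.0000
  = 0.0000 bits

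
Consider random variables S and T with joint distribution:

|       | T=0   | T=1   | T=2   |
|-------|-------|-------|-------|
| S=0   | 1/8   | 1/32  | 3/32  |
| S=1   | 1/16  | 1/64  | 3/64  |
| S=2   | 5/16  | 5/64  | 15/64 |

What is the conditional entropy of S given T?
Marginal P(T) (column sums):
  P(T=0) = 1/8 + 1/16 + 5/16 = 1/2
  P(T=1) = 1/32 + 1/64 + 5/64 = 1/8
  P(T=2) = 3/32 + 3/64 + 15/64 = 3/8

H(S|T) = -Σ P(S,T)·log₂ P(S|T), where P(S|T) = P(S,T) / P(T)
  (S=0,T=0): P(S|T) = (1/8)/(1/2) = 1/4;  -(1/8)·log₂(1/4) = 0.2500
  (S=0,T=1): P(S|T) = (1/32)/(1/8) = 1/4;  -(1/32)·log₂(1/4) = 0.0625
  (S=0,T=2): P(S|T) = (3/32)/(3/8) = 1/4;  -(3/32)·log₂(1/4) = 0.1875
  (S=1,T=0): P(S|T) = (1/16)/(1/2) = 1/8;  -(1/16)·log₂(1/8) = 0.1875
  (S=1,T=1): P(S|T) = (1/64)/(1/8) = 1/8;  -(1/64)·log₂(1/8) = 0.0469
  (S=1,T=2): P(S|T) = (3/64)/(3/8) = 1/8;  -(3/64)·log₂(1/8) = 0.1406
  (S=2,T=0): P(S|T) = (5/16)/(1/2) = 5/8;  -(5/16)·log₂(5/8) = 0.2119
  (S=2,T=1): P(S|T) = (5/64)/(1/8) = 5/8;  -(5/64)·log₂(5/8) = 0.0530
  (S=2,T=2): P(S|T) = (15/64)/(3/8) = 5/8;  -(15/64)·log₂(5/8) = 0.1589
H(S|T) = 0.2500 + 0.0625 + 0.1875 + 0.1875 + 0.0469 + 0.1406 + 0.2119 + 0.0530 + 0.1589
  = 1.2988 bits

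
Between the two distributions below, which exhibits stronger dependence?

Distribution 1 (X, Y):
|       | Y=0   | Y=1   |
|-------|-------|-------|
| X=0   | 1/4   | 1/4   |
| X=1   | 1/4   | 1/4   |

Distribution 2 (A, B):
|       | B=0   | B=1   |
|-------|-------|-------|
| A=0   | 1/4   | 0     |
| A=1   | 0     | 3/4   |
Distribution 1 (X, Y):
Marginal P(X) (row sums):
  P(X=0) = 1/4 + 1/4 = 1/2
  P(X=1) = 1/4 + 1/4 = 1/2
Marginal P(Y) (column sums):
  P(Y=0) = 1/4 + 1/4 = 1/2
  P(Y=1) = 1/4 + 1/4 = 1/2

H(X) = -[(1/2)·log₂(1/2) + (1/2)·log₂(1/2)]
  = 0.5000 + 0.5000
  = 1.0000 bits
H(Y) = -[(1/2)·log₂(1/2) + (1/2)·log₂(1/2)]
  = 0.5000 + 0.5000
  = 1.0000 bits
H(X,Y) = -[(1/4)·log₂(1/4) + (1/4)·log₂(1/4) + (1/4)·log₂(1/4) + (1/4)·log₂(1/4)]
  = 0.5000 + 0.5000 + 0.5000 + 0.5000
  = 2.0000 bits

I(X;Y) = H(X) + H(Y) - H(X,Y)
  = 1.0000 + 1.0000 - 2.0000
  = 0.0000 bits

Distribution 2 (A, B):
Marginal P(A) (row sums):
  P(A=0) = 1/4 + 0 = 1/4
  P(A=1) = 0 + 3/4 = 3/4
Marginal P(B) (column sums):
  P(B=0) = 1/4 + 0 = 1/4
  P(B=1) = 0 + 3/4 = 3/4

H(A) = -[(1/4)·log₂(1/4) + (3/4)·log₂(3/4)]
  = 0.5000 + 0.3113
  = 0.8113 bits
H(B) = -[(1/4)·log₂(1/4) + (3/4)·log₂(3/4)]
  = 0.5000 + 0.3113
  = 0.8113 bits
H(A,B) = -[(1/4)·log₂(1/4) + (3/4)·log₂(3/4)]
  = 0.5000 + 0.3113
  = 0.8113 bits

I(A;B) = H(A) + H(B) - H(A,B)
  = 0.8113 + 0.8113 - 0.8113
  = 0.8113 bits

I(A;B) = 0.8113 bits > I(X;Y) = 0.0000 bits, so (A, B) has the higher mutual information (stronger dependence).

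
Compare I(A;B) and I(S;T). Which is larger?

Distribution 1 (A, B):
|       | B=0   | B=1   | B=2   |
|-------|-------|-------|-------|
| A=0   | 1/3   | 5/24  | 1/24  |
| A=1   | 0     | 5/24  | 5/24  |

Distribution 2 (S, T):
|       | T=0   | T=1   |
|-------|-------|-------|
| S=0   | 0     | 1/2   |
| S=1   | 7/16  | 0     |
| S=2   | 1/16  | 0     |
Distribution 1 (A, B):
Marginal P(A) (row sums):
  P(A=0) = 1/3 + 5/24 + 1/24 = 7/12
  P(A=1) = 0 + 5/24 + 5/24 = 5/12
Marginal P(B) (column sums):
  P(B=0) = 1/3 + 0 = 1/3
  P(B=1) = 5/24 + 5/24 = 5/12
  P(B=2) = 1/24 + 5/24 = 1/4

H(A) = -[(7/12)·log₂(7/12) + (5/12)·log₂(5/12)]
  = 0.4536 + 0.5263
  = 0.9799 bits
H(B) = -[(1/3)·log₂(1/3) + (5/12)·log₂(5/12) + (1/4)·log₂(1/4)]
  = 0.5283 + 0.5263 + 0.5000
  = 1.5546 bits
H(A,B) = -[(1/3)·log₂(1/3) + (5/24)·log₂(5/24) + (1/24)·log₂(1/24) + (5/24)·log₂(5/24) + (5/24)·log₂(5/24)]
  = 0.5283 + 0.4715 + 0.1910 + 0.4715 + 0.4715
  = 2.1338 bits

I(A;B) = H(A) + H(B) - H(A,B)
  = 0.9799 + 1.5546 - 2.1338
  = 0.4007 bits

Distribution 2 (S, T):
Marginal P(S) (row sums):
  P(S=0) = 0 + 1/2 = 1/2
  P(S=1) = 7/16 + 0 = 7/16
  P(S=2) = 1/16 + 0 = 1/16
Marginal P(T) (column sums):
  P(T=0) = 0 + 7/16 + 1/16 = 1/2
  P(T=1) = 1/2 + 0 + 0 = 1/2

H(S) = -[(1/2)·log₂(1/2) + (7/16)·log₂(7/16) + (1/16)·log₂(1/16)]
  = 0.5000 + 0.5218 + 0.2500
  = 1.2718 bits
H(T) = -[(1/2)·log₂(1/2) + (1/2)·log₂(1/2)]
  = 0.5000 + 0.5000
  = 1.0000 bits
H(S,T) = -[(1/2)·log₂(1/2) + (7/16)·log₂(7/16) + (1/16)·log₂(1/16)]
  = 0.5000 + 0.5218 + 0.2500
  = 1.2718 bits

I(S;T) = H(S) + H(T) - H(S,T)
  = 1.2718 + 1.0000 - 1.2718
  = 1.0000 bits

I(S;T) = 1.0000 bits > I(A;B) = 0.4007 bits, so (S, T) has the higher mutual information (stronger dependence).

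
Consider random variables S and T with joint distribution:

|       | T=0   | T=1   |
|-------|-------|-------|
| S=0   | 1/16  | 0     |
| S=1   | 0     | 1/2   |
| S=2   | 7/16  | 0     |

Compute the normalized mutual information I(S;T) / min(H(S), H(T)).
Marginal P(S) (row sums):
  P(S=0) = 1/16 + 0 = 1/16
  P(S=1) = 0 + 1/2 = 1/2
  P(S=2) = 7/16 + 0 = 7/16
Marginal P(T) (column sums):
  P(T=0) = 1/16 + 0 + 7/16 = 1/2
  P(T=1) = 0 + 1/2 + 0 = 1/2

H(S) = -[(1/16)·log₂(1/16) + (1/2)·log₂(1/2) + (7/16)·log₂(7/16)]
  = 0.2500 + 0.5000 + 0.5218
  = 1.2718 bits
H(T) = -[(1/2)·log₂(1/2) + (1/2)·log₂(1/2)]
  = 0.5000 + 0.5000
  = 1.0000 bits
H(S,T) = -[(1/16)·log₂(1/16) + (1/2)·log₂(1/2) + (7/16)·log₂(7/16)]
  = 0.2500 + 0.5000 + 0.5218
  = 1.2718 bits

I(S;T) = H(S) + H(T) - H(S,T)
  = 1.2718 + 1.0000 - 1.2718
  = 1.0000 bits

min(H(S), H(T)) = min(1.2718, 1.0000) = 1.0000 bits
Normalized MI = 1.0000 / 1.0000 = 1.0000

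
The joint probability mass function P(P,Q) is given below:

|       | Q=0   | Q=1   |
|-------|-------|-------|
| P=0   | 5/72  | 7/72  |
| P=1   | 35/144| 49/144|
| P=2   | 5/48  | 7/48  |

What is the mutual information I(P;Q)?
Marginal P(P) (row sums):
  P(P=0) = 5/72 + 7/72 = 1/6
  P(P=1) = 35/144 + 49/144 = 7/12
  P(P=2) = 5/48 + 7/48 = 1/4
Marginal P(Q) (column sums):
  P(Q=0) = 5/72 + 35/144 + 5/48 = 5/12
  P(Q=1) = 7/72 + 49/144 + 7/48 = 7/12

H(P) = -[(1/6)·log₂(1/6) + (7/12)·log₂(7/12) + (1/4)·log₂(1/4)]
  = 0.4308 + 0.4536 + 0.5000
  = 1.3844 bits
H(Q) = -[(5/12)·log₂(5/12) + (7/12)·log₂(7/12)]
  = 0.5263 + 0.4536
  = 0.9799 bits
H(P,Q) = -[(5/72)·log₂(5/72) + (7/72)·log₂(7/72) + (35/144)·log₂(35/144) + (49/144)·log₂(49/144) + (5/48)·log₂(5/48) + (7/48)·log₂(7/48)]
  = 0.2672 + 0.3269 + 0.4960 + 0.5292 + 0.3399 + 0.4051
  = 2.3643 bits

I(P;Q) = H(P) + H(Q) - H(P,Q)
  = 1.3844 + 0.9799 - 2.3643
  = 0.0000 bits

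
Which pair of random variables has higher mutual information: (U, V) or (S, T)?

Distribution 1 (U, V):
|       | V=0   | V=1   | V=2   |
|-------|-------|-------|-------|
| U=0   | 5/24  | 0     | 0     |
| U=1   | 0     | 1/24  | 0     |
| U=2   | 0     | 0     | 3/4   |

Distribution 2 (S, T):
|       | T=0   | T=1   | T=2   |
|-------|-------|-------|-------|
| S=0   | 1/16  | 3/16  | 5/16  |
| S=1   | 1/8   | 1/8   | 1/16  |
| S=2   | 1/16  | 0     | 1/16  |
Distribution 1 (U, V):
Marginal P(U) (row sums):
  P(U=0) = 5/24 + 0 + 0 = 5/24
  P(U=1) = 0 + 1/24 + 0 = 1/24
  P(U=2) = 0 + 0 + 3/4 = 3/4
Marginal P(V) (column sums):
  P(V=0) = 5/24 + 0 + 0 = 5/24
  P(V=1) = 0 + 1/24 + 0 = 1/24
  P(V=2) = 0 + 0 + 3/4 = 3/4

H(U) = -[(5/24)·log₂(5/24) + (1/24)·log₂(1/24) + (3/4)·log₂(3/4)]
  = 0.4715 + 0.1910 + 0.3113
  = 0.9738 bits
H(V) = -[(5/24)·log₂(5/24) + (1/24)·log₂(1/24) + (3/4)·log₂(3/4)]
  = 0.4715 + 0.1910 + 0.3113
  = 0.9738 bits
H(U,V) = -[(5/24)·log₂(5/24) + (1/24)·log₂(1/24) + (3/4)·log₂(3/4)]
  = 0.4715 + 0.1910 + 0.3113
  = 0.9738 bits

I(U;V) = H(U) + H(V) - H(U,V)
  = 0.9738 + 0.9738 - 0.9738
  = 0.9738 bits

Distribution 2 (S, T):
Marginal P(S) (row sums):
  P(S=0) = 1/16 + 3/16 + 5/16 = 9/16
  P(S=1) = 1/8 + 1/8 + 1/16 = 5/16
  P(S=2) = 1/16 + 0 + 1/16 = 1/8
Marginal P(T) (column sums):
  P(T=0) = 1/16 + 1/8 + 1/16 = 1/4
  P(T=1) = 3/16 + 1/8 + 0 = 5/16
  P(T=2) = 5/16 + 1/16 + 1/16 = 7/16

H(S) = -[(9/16)·log₂(9/16) + (5/16)·log₂(5/16) + (1/8)·log₂(1/8)]
  = 0.4669 + 0.5244 + 0.3750
  = 1.3663 bits
H(T) = -[(1/4)·log₂(1/4) + (5/16)·log₂(5/16) + (7/16)·log₂(7/16)]
  = 0.5000 + 0.5244 + 0.5218
  = 1.5462 bits
H(S,T) = -[(1/16)·log₂(1/16) + (3/16)·log₂(3/16) + (5/16)·log₂(5/16) + (1/8)·log₂(1/8) + (1/8)·log₂(1/8) + (1/16)·log₂(1/16) + (1/16)·log₂(1/16) + (1/16)·log₂(1/16)]
  = 0.2500 + 0.4528 + 0.5244 + 0.3750 + 0.3750 + 0.2500 + 0.2500 + 0.2500
  = 2.7272 bits

I(S;T) = H(S) + H(T) - H(S,T)
  = 1.3663 + 1.5462 - 2.7272
  = 0.1853 bits

I(U;V) = 0.9738 bits > I(S;T) = 0.1853 bits, so (U, V) has the higher mutual information (stronger dependence).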